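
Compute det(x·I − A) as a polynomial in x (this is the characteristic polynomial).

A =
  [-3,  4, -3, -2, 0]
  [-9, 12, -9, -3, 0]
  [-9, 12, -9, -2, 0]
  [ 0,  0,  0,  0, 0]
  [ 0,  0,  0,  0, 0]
x^5

Expanding det(x·I − A) (e.g. by cofactor expansion or by noting that A is similar to its Jordan form J, which has the same characteristic polynomial as A) gives
  χ_A(x) = x^5
which factors as x^5. The eigenvalues (with algebraic multiplicities) are λ = 0 with multiplicity 5.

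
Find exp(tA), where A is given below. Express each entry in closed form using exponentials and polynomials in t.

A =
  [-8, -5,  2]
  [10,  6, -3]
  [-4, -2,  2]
e^{tA} =
  [3*t^2 - 8*t + 1, 3*t^2 - 5*t, 3*t^2/2 + 2*t]
  [-4*t^2 + 10*t, -4*t^2 + 6*t + 1, -2*t^2 - 3*t]
  [2*t^2 - 4*t, 2*t^2 - 2*t, t^2 + 2*t + 1]

Strategy: write A = P · J · P⁻¹ where J is a Jordan canonical form, so e^{tA} = P · e^{tJ} · P⁻¹, and e^{tJ} can be computed block-by-block.

A has Jordan form
J =
  [0, 1, 0]
  [0, 0, 1]
  [0, 0, 0]
(up to reordering of blocks).

Per-block formulas:
  For a 3×3 Jordan block J_3(0): exp(t · J_3(0)) = e^(0t)·(I + t·N + (t^2/2)·N^2), where N is the 3×3 nilpotent shift.

After assembling e^{tJ} and conjugating by P, we get:

e^{tA} =
  [3*t^2 - 8*t + 1, 3*t^2 - 5*t, 3*t^2/2 + 2*t]
  [-4*t^2 + 10*t, -4*t^2 + 6*t + 1, -2*t^2 - 3*t]
  [2*t^2 - 4*t, 2*t^2 - 2*t, t^2 + 2*t + 1]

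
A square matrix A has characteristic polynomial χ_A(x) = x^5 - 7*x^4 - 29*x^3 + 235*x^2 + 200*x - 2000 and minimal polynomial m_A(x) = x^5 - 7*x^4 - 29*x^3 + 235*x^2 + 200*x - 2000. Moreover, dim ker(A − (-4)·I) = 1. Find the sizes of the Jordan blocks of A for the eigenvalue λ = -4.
Block sizes for λ = -4: [2]

Step 1 — from the characteristic polynomial, algebraic multiplicity of λ = -4 is 2. From dim ker(A − (-4)·I) = 1, there are exactly 1 Jordan blocks for λ = -4.
Step 2 — from the minimal polynomial, the factor (x + 4)^2 tells us the largest block for λ = -4 has size 2.
Step 3 — with total size 2, 1 blocks, and largest block 2, the block sizes (in nonincreasing order) are [2].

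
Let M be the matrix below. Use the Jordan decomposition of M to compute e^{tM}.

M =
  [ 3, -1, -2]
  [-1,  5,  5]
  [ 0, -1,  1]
e^{tM} =
  [t^2*exp(3*t)/2 + exp(3*t), -t*exp(3*t), -t^2*exp(3*t)/2 - 2*t*exp(3*t)]
  [-t^2*exp(3*t) - t*exp(3*t), 2*t*exp(3*t) + exp(3*t), t^2*exp(3*t) + 5*t*exp(3*t)]
  [t^2*exp(3*t)/2, -t*exp(3*t), -t^2*exp(3*t)/2 - 2*t*exp(3*t) + exp(3*t)]

Strategy: write M = P · J · P⁻¹ where J is a Jordan canonical form, so e^{tM} = P · e^{tJ} · P⁻¹, and e^{tJ} can be computed block-by-block.

M has Jordan form
J =
  [3, 1, 0]
  [0, 3, 1]
  [0, 0, 3]
(up to reordering of blocks).

Per-block formulas:
  For a 3×3 Jordan block J_3(3): exp(t · J_3(3)) = e^(3t)·(I + t·N + (t^2/2)·N^2), where N is the 3×3 nilpotent shift.

After assembling e^{tJ} and conjugating by P, we get:

e^{tM} =
  [t^2*exp(3*t)/2 + exp(3*t), -t*exp(3*t), -t^2*exp(3*t)/2 - 2*t*exp(3*t)]
  [-t^2*exp(3*t) - t*exp(3*t), 2*t*exp(3*t) + exp(3*t), t^2*exp(3*t) + 5*t*exp(3*t)]
  [t^2*exp(3*t)/2, -t*exp(3*t), -t^2*exp(3*t)/2 - 2*t*exp(3*t) + exp(3*t)]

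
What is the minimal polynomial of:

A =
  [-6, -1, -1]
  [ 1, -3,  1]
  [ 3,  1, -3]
x^3 + 12*x^2 + 48*x + 64

The characteristic polynomial is χ_A(x) = (x + 4)^3, so the eigenvalues are known. The minimal polynomial is
  m_A(x) = Π_λ (x − λ)^{k_λ}
where k_λ is the size of the *largest* Jordan block for λ (equivalently, the smallest k with (A − λI)^k v = 0 for every generalised eigenvector v of λ).

  λ = -4: largest Jordan block has size 3, contributing (x + 4)^3

So m_A(x) = (x + 4)^3 = x^3 + 12*x^2 + 48*x + 64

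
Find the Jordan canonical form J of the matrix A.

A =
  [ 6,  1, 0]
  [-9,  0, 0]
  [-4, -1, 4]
J_2(3) ⊕ J_1(4)

The characteristic polynomial is
  det(x·I − A) = x^3 - 10*x^2 + 33*x - 36 = (x - 4)*(x - 3)^2

Eigenvalues and multiplicities (the geometric multiplicity of λ is n − rank(A − λI), which equals the number of Jordan blocks for λ):
  λ = 3: algebraic multiplicity = 2, geometric multiplicity = 1
  λ = 4: algebraic multiplicity = 1, geometric multiplicity = 1

Determining the block sizes for each eigenvalue:
  λ = 3: one block (gm = 1), so the single block has size am = 2 → block sizes [2]
  λ = 4: one block (gm = 1), so the single block has size am = 1 → block sizes [1]

Assembling the blocks gives a Jordan form
J =
  [3, 1, 0]
  [0, 3, 0]
  [0, 0, 4]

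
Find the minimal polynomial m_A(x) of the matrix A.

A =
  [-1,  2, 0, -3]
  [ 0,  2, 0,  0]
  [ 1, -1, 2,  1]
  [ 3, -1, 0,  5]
x^3 - 6*x^2 + 12*x - 8

The characteristic polynomial is χ_A(x) = (x - 2)^4, so the eigenvalues are known. The minimal polynomial is
  m_A(x) = Π_λ (x − λ)^{k_λ}
where k_λ is the size of the *largest* Jordan block for λ (equivalently, the smallest k with (A − λI)^k v = 0 for every generalised eigenvector v of λ).

  λ = 2: largest Jordan block has size 3, contributing (x − 2)^3

So m_A(x) = (x - 2)^3 = x^3 - 6*x^2 + 12*x - 8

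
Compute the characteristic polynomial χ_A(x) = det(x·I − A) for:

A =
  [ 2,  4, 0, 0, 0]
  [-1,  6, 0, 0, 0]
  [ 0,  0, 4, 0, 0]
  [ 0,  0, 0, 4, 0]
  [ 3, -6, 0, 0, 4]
x^5 - 20*x^4 + 160*x^3 - 640*x^2 + 1280*x - 1024

Expanding det(x·I − A) (e.g. by cofactor expansion or by noting that A is similar to its Jordan form J, which has the same characteristic polynomial as A) gives
  χ_A(x) = x^5 - 20*x^4 + 160*x^3 - 640*x^2 + 1280*x - 1024
which factors as (x - 4)^5. The eigenvalues (with algebraic multiplicities) are λ = 4 with multiplicity 5.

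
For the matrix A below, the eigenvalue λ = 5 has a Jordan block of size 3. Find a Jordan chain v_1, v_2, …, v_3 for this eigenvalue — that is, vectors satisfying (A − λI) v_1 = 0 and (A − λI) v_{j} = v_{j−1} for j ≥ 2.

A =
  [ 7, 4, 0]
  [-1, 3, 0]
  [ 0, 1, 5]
A Jordan chain for λ = 5 of length 3:
v_1 = (0, 0, -1)ᵀ
v_2 = (2, -1, 0)ᵀ
v_3 = (1, 0, 0)ᵀ

Let N = A − (5)·I. We want v_3 with N^3 v_3 = 0 but N^2 v_3 ≠ 0; then v_{j-1} := N · v_j for j = 3, …, 2.

Pick v_3 = (1, 0, 0)ᵀ.
Then v_2 = N · v_3 = (2, -1, 0)ᵀ.
Then v_1 = N · v_2 = (0, 0, -1)ᵀ.

Sanity check: (A − (5)·I) v_1 = (0, 0, 0)ᵀ = 0. ✓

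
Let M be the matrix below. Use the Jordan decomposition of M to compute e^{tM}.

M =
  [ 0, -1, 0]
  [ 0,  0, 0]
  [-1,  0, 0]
e^{tM} =
  [1, -t, 0]
  [0, 1, 0]
  [-t, t^2/2, 1]

Strategy: write M = P · J · P⁻¹ where J is a Jordan canonical form, so e^{tM} = P · e^{tJ} · P⁻¹, and e^{tJ} can be computed block-by-block.

M has Jordan form
J =
  [0, 1, 0]
  [0, 0, 1]
  [0, 0, 0]
(up to reordering of blocks).

Per-block formulas:
  For a 3×3 Jordan block J_3(0): exp(t · J_3(0)) = e^(0t)·(I + t·N + (t^2/2)·N^2), where N is the 3×3 nilpotent shift.

After assembling e^{tJ} and conjugating by P, we get:

e^{tM} =
  [1, -t, 0]
  [0, 1, 0]
  [-t, t^2/2, 1]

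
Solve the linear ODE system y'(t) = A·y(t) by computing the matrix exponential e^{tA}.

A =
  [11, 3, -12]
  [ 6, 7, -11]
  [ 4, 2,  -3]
e^{tA} =
  [3*t^2*exp(5*t) + 6*t*exp(5*t) + exp(5*t), 3*t*exp(5*t), -9*t^2*exp(5*t)/2 - 12*t*exp(5*t)]
  [2*t^2*exp(5*t) + 6*t*exp(5*t), 2*t*exp(5*t) + exp(5*t), -3*t^2*exp(5*t) - 11*t*exp(5*t)]
  [2*t^2*exp(5*t) + 4*t*exp(5*t), 2*t*exp(5*t), -3*t^2*exp(5*t) - 8*t*exp(5*t) + exp(5*t)]

Strategy: write A = P · J · P⁻¹ where J is a Jordan canonical form, so e^{tA} = P · e^{tJ} · P⁻¹, and e^{tJ} can be computed block-by-block.

A has Jordan form
J =
  [5, 1, 0]
  [0, 5, 1]
  [0, 0, 5]
(up to reordering of blocks).

Per-block formulas:
  For a 3×3 Jordan block J_3(5): exp(t · J_3(5)) = e^(5t)·(I + t·N + (t^2/2)·N^2), where N is the 3×3 nilpotent shift.

After assembling e^{tJ} and conjugating by P, we get:

e^{tA} =
  [3*t^2*exp(5*t) + 6*t*exp(5*t) + exp(5*t), 3*t*exp(5*t), -9*t^2*exp(5*t)/2 - 12*t*exp(5*t)]
  [2*t^2*exp(5*t) + 6*t*exp(5*t), 2*t*exp(5*t) + exp(5*t), -3*t^2*exp(5*t) - 11*t*exp(5*t)]
  [2*t^2*exp(5*t) + 4*t*exp(5*t), 2*t*exp(5*t), -3*t^2*exp(5*t) - 8*t*exp(5*t) + exp(5*t)]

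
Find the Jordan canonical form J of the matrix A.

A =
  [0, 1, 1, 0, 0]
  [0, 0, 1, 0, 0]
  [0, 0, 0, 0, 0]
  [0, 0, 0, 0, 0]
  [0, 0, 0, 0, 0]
J_3(0) ⊕ J_1(0) ⊕ J_1(0)

The characteristic polynomial is
  det(x·I − A) = x^5

Eigenvalues and multiplicities (the geometric multiplicity of λ is n − rank(A − λI), which equals the number of Jordan blocks for λ):
  λ = 0: algebraic multiplicity = 5, geometric multiplicity = 3

Determining the block sizes for each eigenvalue:
  λ = 0: with am = 5 and gm = 3, the partition is not yet determined (e.g. several partitions of 5 into 3 parts exist). Let N = A − (0)·I. Computing rank(N^1) = 2, rank(N^2) = 1, rank(N^3) = 0; the number of blocks of size ≥ j is rank(N^{j−1}) − rank(N^j), giving [3, 1, 1]. So we have 1 block(s) of size 3, 2 block(s) of size 1 → block sizes [3, 1, 1]

Assembling the blocks gives a Jordan form
J =
  [0, 1, 0, 0, 0]
  [0, 0, 1, 0, 0]
  [0, 0, 0, 0, 0]
  [0, 0, 0, 0, 0]
  [0, 0, 0, 0, 0]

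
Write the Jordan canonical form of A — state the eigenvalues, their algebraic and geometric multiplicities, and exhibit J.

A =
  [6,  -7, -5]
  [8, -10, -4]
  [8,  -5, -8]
J_3(-4)

The characteristic polynomial is
  det(x·I − A) = x^3 + 12*x^2 + 48*x + 64 = (x + 4)^3

Eigenvalues and multiplicities (the geometric multiplicity of λ is n − rank(A − λI), which equals the number of Jordan blocks for λ):
  λ = -4: algebraic multiplicity = 3, geometric multiplicity = 1

Determining the block sizes for each eigenvalue:
  λ = -4: one block (gm = 1), so the single block has size am = 3 → block sizes [3]

Assembling the blocks gives a Jordan form
J =
  [-4,  1,  0]
  [ 0, -4,  1]
  [ 0,  0, -4]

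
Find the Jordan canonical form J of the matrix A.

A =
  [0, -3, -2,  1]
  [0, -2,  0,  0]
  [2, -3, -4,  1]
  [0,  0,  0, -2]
J_2(-2) ⊕ J_1(-2) ⊕ J_1(-2)

The characteristic polynomial is
  det(x·I − A) = x^4 + 8*x^3 + 24*x^2 + 32*x + 16 = (x + 2)^4

Eigenvalues and multiplicities (the geometric multiplicity of λ is n − rank(A − λI), which equals the number of Jordan blocks for λ):
  λ = -2: algebraic multiplicity = 4, geometric multiplicity = 3

Determining the block sizes for each eigenvalue:
  λ = -2: 3 blocks summing to 4 forces exactly one block of size 2 and the rest size 1 → block sizes [2, 1, 1]

Assembling the blocks gives a Jordan form
J =
  [-2,  1,  0,  0]
  [ 0, -2,  0,  0]
  [ 0,  0, -2,  0]
  [ 0,  0,  0, -2]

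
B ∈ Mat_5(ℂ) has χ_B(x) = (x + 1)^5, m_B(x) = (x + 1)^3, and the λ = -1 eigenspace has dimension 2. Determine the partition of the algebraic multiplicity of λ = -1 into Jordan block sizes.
Block sizes for λ = -1: [3, 2]

Step 1 — from the characteristic polynomial, algebraic multiplicity of λ = -1 is 5. From dim ker(B − (-1)·I) = 2, there are exactly 2 Jordan blocks for λ = -1.
Step 2 — from the minimal polynomial, the factor (x + 1)^3 tells us the largest block for λ = -1 has size 3.
Step 3 — with total size 5, 2 blocks, and largest block 3, the block sizes (in nonincreasing order) are [3, 2].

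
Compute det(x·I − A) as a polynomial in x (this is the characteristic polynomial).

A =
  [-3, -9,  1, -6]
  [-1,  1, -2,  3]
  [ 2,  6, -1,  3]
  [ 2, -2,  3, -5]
x^4 + 8*x^3 + 24*x^2 + 32*x + 16

Expanding det(x·I − A) (e.g. by cofactor expansion or by noting that A is similar to its Jordan form J, which has the same characteristic polynomial as A) gives
  χ_A(x) = x^4 + 8*x^3 + 24*x^2 + 32*x + 16
which factors as (x + 2)^4. The eigenvalues (with algebraic multiplicities) are λ = -2 with multiplicity 4.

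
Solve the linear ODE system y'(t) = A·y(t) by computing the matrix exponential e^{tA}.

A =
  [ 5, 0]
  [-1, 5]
e^{tA} =
  [exp(5*t), 0]
  [-t*exp(5*t), exp(5*t)]

Strategy: write A = P · J · P⁻¹ where J is a Jordan canonical form, so e^{tA} = P · e^{tJ} · P⁻¹, and e^{tJ} can be computed block-by-block.

A has Jordan form
J =
  [5, 1]
  [0, 5]
(up to reordering of blocks).

Per-block formulas:
  For a 2×2 Jordan block J_2(5): exp(t · J_2(5)) = e^(5t)·(I + t·N), where N is the 2×2 nilpotent shift.

After assembling e^{tJ} and conjugating by P, we get:

e^{tA} =
  [exp(5*t), 0]
  [-t*exp(5*t), exp(5*t)]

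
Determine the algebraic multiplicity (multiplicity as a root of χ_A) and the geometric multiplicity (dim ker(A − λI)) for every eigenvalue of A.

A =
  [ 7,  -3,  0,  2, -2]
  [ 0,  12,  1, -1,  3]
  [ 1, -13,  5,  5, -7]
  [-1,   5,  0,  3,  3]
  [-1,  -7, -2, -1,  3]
λ = 6: alg = 5, geom = 2

Step 1 — factor the characteristic polynomial to read off the algebraic multiplicities:
  χ_A(x) = (x - 6)^5

Step 2 — compute geometric multiplicities via the rank-nullity identity g(λ) = n − rank(A − λI):
  rank(A − (6)·I) = 3, so dim ker(A − (6)·I) = n − 3 = 2

Summary:
  λ = 6: algebraic multiplicity = 5, geometric multiplicity = 2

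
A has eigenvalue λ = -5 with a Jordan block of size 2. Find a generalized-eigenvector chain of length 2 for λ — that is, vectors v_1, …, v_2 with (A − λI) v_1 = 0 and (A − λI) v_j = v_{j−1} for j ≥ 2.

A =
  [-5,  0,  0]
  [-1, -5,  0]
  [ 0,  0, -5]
A Jordan chain for λ = -5 of length 2:
v_1 = (0, -1, 0)ᵀ
v_2 = (1, 0, 0)ᵀ

Let N = A − (-5)·I. We want v_2 with N^2 v_2 = 0 but N^1 v_2 ≠ 0; then v_{j-1} := N · v_j for j = 2, …, 2.

Pick v_2 = (1, 0, 0)ᵀ.
Then v_1 = N · v_2 = (0, -1, 0)ᵀ.

Sanity check: (A − (-5)·I) v_1 = (0, 0, 0)ᵀ = 0. ✓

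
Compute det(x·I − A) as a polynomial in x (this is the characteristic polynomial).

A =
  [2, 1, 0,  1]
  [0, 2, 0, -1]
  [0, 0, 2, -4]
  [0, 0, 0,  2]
x^4 - 8*x^3 + 24*x^2 - 32*x + 16

Expanding det(x·I − A) (e.g. by cofactor expansion or by noting that A is similar to its Jordan form J, which has the same characteristic polynomial as A) gives
  χ_A(x) = x^4 - 8*x^3 + 24*x^2 - 32*x + 16
which factors as (x - 2)^4. The eigenvalues (with algebraic multiplicities) are λ = 2 with multiplicity 4.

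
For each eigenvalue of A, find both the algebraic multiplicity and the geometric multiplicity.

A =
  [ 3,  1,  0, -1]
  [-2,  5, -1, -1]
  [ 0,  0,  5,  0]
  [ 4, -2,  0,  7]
λ = 5: alg = 4, geom = 2

Step 1 — factor the characteristic polynomial to read off the algebraic multiplicities:
  χ_A(x) = (x - 5)^4

Step 2 — compute geometric multiplicities via the rank-nullity identity g(λ) = n − rank(A − λI):
  rank(A − (5)·I) = 2, so dim ker(A − (5)·I) = n − 2 = 2

Summary:
  λ = 5: algebraic multiplicity = 4, geometric multiplicity = 2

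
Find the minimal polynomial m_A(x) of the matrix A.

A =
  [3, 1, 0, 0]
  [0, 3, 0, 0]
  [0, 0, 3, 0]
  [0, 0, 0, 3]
x^2 - 6*x + 9

The characteristic polynomial is χ_A(x) = (x - 3)^4, so the eigenvalues are known. The minimal polynomial is
  m_A(x) = Π_λ (x − λ)^{k_λ}
where k_λ is the size of the *largest* Jordan block for λ (equivalently, the smallest k with (A − λI)^k v = 0 for every generalised eigenvector v of λ).

  λ = 3: largest Jordan block has size 2, contributing (x − 3)^2

So m_A(x) = (x - 3)^2 = x^2 - 6*x + 9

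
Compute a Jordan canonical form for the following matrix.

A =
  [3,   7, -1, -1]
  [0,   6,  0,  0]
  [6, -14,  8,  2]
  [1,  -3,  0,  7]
J_3(6) ⊕ J_1(6)

The characteristic polynomial is
  det(x·I − A) = x^4 - 24*x^3 + 216*x^2 - 864*x + 1296 = (x - 6)^4

Eigenvalues and multiplicities (the geometric multiplicity of λ is n − rank(A − λI), which equals the number of Jordan blocks for λ):
  λ = 6: algebraic multiplicity = 4, geometric multiplicity = 2

Determining the block sizes for each eigenvalue:
  λ = 6: with am = 4 and gm = 2, the partition is not yet determined (e.g. several partitions of 4 into 2 parts exist). Let N = A − (6)·I. Computing rank(N^1) = 2, rank(N^2) = 1, rank(N^3) = 0; the number of blocks of size ≥ j is rank(N^{j−1}) − rank(N^j), giving [2, 1, 1]. So we have 1 block(s) of size 3, 1 block(s) of size 1 → block sizes [3, 1]

Assembling the blocks gives a Jordan form
J =
  [6, 1, 0, 0]
  [0, 6, 1, 0]
  [0, 0, 6, 0]
  [0, 0, 0, 6]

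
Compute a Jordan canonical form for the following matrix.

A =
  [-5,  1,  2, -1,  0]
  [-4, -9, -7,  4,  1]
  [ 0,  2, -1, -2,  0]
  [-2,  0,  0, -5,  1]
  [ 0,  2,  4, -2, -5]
J_3(-5) ⊕ J_2(-5)

The characteristic polynomial is
  det(x·I − A) = x^5 + 25*x^4 + 250*x^3 + 1250*x^2 + 3125*x + 3125 = (x + 5)^5

Eigenvalues and multiplicities (the geometric multiplicity of λ is n − rank(A − λI), which equals the number of Jordan blocks for λ):
  λ = -5: algebraic multiplicity = 5, geometric multiplicity = 2

Determining the block sizes for each eigenvalue:
  λ = -5: with am = 5 and gm = 2, the partition is not yet determined (e.g. several partitions of 5 into 2 parts exist). Let N = A − (-5)·I. Computing rank(N^1) = 3, rank(N^2) = 1, rank(N^3) = 0; the number of blocks of size ≥ j is rank(N^{j−1}) − rank(N^j), giving [2, 2, 1]. So we have 1 block(s) of size 3, 1 block(s) of size 2 → block sizes [3, 2]

Assembling the blocks gives a Jordan form
J =
  [-5,  1,  0,  0,  0]
  [ 0, -5,  1,  0,  0]
  [ 0,  0, -5,  0,  0]
  [ 0,  0,  0, -5,  1]
  [ 0,  0,  0,  0, -5]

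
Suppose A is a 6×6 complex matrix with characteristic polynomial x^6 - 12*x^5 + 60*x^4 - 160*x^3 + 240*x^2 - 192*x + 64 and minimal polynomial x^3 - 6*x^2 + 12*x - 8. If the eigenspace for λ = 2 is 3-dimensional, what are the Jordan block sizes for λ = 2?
Block sizes for λ = 2: [3, 2, 1]

Step 1 — from the characteristic polynomial, algebraic multiplicity of λ = 2 is 6. From dim ker(A − (2)·I) = 3, there are exactly 3 Jordan blocks for λ = 2.
Step 2 — from the minimal polynomial, the factor (x − 2)^3 tells us the largest block for λ = 2 has size 3.
Step 3 — with total size 6, 3 blocks, and largest block 3, the block sizes (in nonincreasing order) are [3, 2, 1].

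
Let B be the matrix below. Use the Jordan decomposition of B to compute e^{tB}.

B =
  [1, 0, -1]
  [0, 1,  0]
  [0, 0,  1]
e^{tB} =
  [exp(t), 0, -t*exp(t)]
  [0, exp(t), 0]
  [0, 0, exp(t)]

Strategy: write B = P · J · P⁻¹ where J is a Jordan canonical form, so e^{tB} = P · e^{tJ} · P⁻¹, and e^{tJ} can be computed block-by-block.

B has Jordan form
J =
  [1, 1, 0]
  [0, 1, 0]
  [0, 0, 1]
(up to reordering of blocks).

Per-block formulas:
  For a 2×2 Jordan block J_2(1): exp(t · J_2(1)) = e^(1t)·(I + t·N), where N is the 2×2 nilpotent shift.
  For a 1×1 block at λ = 1: exp(t · [1]) = [e^(1t)].

After assembling e^{tJ} and conjugating by P, we get:

e^{tB} =
  [exp(t), 0, -t*exp(t)]
  [0, exp(t), 0]
  [0, 0, exp(t)]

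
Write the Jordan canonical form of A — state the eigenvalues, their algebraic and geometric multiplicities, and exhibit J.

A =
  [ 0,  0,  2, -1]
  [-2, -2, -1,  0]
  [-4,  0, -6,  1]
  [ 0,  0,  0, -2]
J_1(-4) ⊕ J_3(-2)

The characteristic polynomial is
  det(x·I − A) = x^4 + 10*x^3 + 36*x^2 + 56*x + 32 = (x + 2)^3*(x + 4)

Eigenvalues and multiplicities (the geometric multiplicity of λ is n − rank(A − λI), which equals the number of Jordan blocks for λ):
  λ = -4: algebraic multiplicity = 1, geometric multiplicity = 1
  λ = -2: algebraic multiplicity = 3, geometric multiplicity = 1

Determining the block sizes for each eigenvalue:
  λ = -4: one block (gm = 1), so the single block has size am = 1 → block sizes [1]
  λ = -2: one block (gm = 1), so the single block has size am = 3 → block sizes [3]

Assembling the blocks gives a Jordan form
J =
  [-4,  0,  0,  0]
  [ 0, -2,  1,  0]
  [ 0,  0, -2,  1]
  [ 0,  0,  0, -2]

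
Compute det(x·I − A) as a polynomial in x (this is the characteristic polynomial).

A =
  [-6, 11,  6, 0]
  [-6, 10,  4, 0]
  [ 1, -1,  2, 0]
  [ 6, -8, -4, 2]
x^4 - 8*x^3 + 24*x^2 - 32*x + 16

Expanding det(x·I − A) (e.g. by cofactor expansion or by noting that A is similar to its Jordan form J, which has the same characteristic polynomial as A) gives
  χ_A(x) = x^4 - 8*x^3 + 24*x^2 - 32*x + 16
which factors as (x - 2)^4. The eigenvalues (with algebraic multiplicities) are λ = 2 with multiplicity 4.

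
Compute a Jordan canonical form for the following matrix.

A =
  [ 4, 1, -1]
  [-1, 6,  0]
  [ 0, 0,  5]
J_3(5)

The characteristic polynomial is
  det(x·I − A) = x^3 - 15*x^2 + 75*x - 125 = (x - 5)^3

Eigenvalues and multiplicities (the geometric multiplicity of λ is n − rank(A − λI), which equals the number of Jordan blocks for λ):
  λ = 5: algebraic multiplicity = 3, geometric multiplicity = 1

Determining the block sizes for each eigenvalue:
  λ = 5: one block (gm = 1), so the single block has size am = 3 → block sizes [3]

Assembling the blocks gives a Jordan form
J =
  [5, 1, 0]
  [0, 5, 1]
  [0, 0, 5]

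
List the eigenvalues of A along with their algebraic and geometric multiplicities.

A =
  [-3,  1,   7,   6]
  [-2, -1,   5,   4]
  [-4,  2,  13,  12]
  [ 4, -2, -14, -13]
λ = -1: alg = 4, geom = 2

Step 1 — factor the characteristic polynomial to read off the algebraic multiplicities:
  χ_A(x) = (x + 1)^4

Step 2 — compute geometric multiplicities via the rank-nullity identity g(λ) = n − rank(A − λI):
  rank(A − (-1)·I) = 2, so dim ker(A − (-1)·I) = n − 2 = 2

Summary:
  λ = -1: algebraic multiplicity = 4, geometric multiplicity = 2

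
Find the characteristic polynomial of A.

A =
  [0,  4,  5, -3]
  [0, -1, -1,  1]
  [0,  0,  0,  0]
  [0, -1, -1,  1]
x^4

Expanding det(x·I − A) (e.g. by cofactor expansion or by noting that A is similar to its Jordan form J, which has the same characteristic polynomial as A) gives
  χ_A(x) = x^4
which factors as x^4. The eigenvalues (with algebraic multiplicities) are λ = 0 with multiplicity 4.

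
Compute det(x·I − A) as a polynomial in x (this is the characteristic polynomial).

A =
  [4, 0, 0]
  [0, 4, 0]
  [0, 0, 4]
x^3 - 12*x^2 + 48*x - 64

Expanding det(x·I − A) (e.g. by cofactor expansion or by noting that A is similar to its Jordan form J, which has the same characteristic polynomial as A) gives
  χ_A(x) = x^3 - 12*x^2 + 48*x - 64
which factors as (x - 4)^3. The eigenvalues (with algebraic multiplicities) are λ = 4 with multiplicity 3.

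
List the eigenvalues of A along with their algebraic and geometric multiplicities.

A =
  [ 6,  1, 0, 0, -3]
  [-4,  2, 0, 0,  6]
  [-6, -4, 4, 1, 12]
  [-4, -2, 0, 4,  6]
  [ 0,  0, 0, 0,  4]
λ = 4: alg = 5, geom = 3

Step 1 — factor the characteristic polynomial to read off the algebraic multiplicities:
  χ_A(x) = (x - 4)^5

Step 2 — compute geometric multiplicities via the rank-nullity identity g(λ) = n − rank(A − λI):
  rank(A − (4)·I) = 2, so dim ker(A − (4)·I) = n − 2 = 3

Summary:
  λ = 4: algebraic multiplicity = 5, geometric multiplicity = 3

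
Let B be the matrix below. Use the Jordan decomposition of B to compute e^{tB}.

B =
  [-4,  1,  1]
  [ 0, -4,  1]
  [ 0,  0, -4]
e^{tB} =
  [exp(-4*t), t*exp(-4*t), t^2*exp(-4*t)/2 + t*exp(-4*t)]
  [0, exp(-4*t), t*exp(-4*t)]
  [0, 0, exp(-4*t)]

Strategy: write B = P · J · P⁻¹ where J is a Jordan canonical form, so e^{tB} = P · e^{tJ} · P⁻¹, and e^{tJ} can be computed block-by-block.

B has Jordan form
J =
  [-4,  1,  0]
  [ 0, -4,  1]
  [ 0,  0, -4]
(up to reordering of blocks).

Per-block formulas:
  For a 3×3 Jordan block J_3(-4): exp(t · J_3(-4)) = e^(-4t)·(I + t·N + (t^2/2)·N^2), where N is the 3×3 nilpotent shift.

After assembling e^{tJ} and conjugating by P, we get:

e^{tB} =
  [exp(-4*t), t*exp(-4*t), t^2*exp(-4*t)/2 + t*exp(-4*t)]
  [0, exp(-4*t), t*exp(-4*t)]
  [0, 0, exp(-4*t)]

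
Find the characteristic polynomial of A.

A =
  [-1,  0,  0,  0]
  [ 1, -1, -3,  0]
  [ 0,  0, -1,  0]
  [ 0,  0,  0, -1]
x^4 + 4*x^3 + 6*x^2 + 4*x + 1

Expanding det(x·I − A) (e.g. by cofactor expansion or by noting that A is similar to its Jordan form J, which has the same characteristic polynomial as A) gives
  χ_A(x) = x^4 + 4*x^3 + 6*x^2 + 4*x + 1
which factors as (x + 1)^4. The eigenvalues (with algebraic multiplicities) are λ = -1 with multiplicity 4.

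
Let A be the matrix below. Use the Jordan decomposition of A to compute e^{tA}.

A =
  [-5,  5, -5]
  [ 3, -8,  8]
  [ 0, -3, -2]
e^{tA} =
  [15*t^2*exp(-5*t)/2 + exp(-5*t), 5*t*exp(-5*t), 25*t^2*exp(-5*t)/2 - 5*t*exp(-5*t)]
  [-9*t^2*exp(-5*t)/2 + 3*t*exp(-5*t), -3*t*exp(-5*t) + exp(-5*t), -15*t^2*exp(-5*t)/2 + 8*t*exp(-5*t)]
  [-9*t^2*exp(-5*t)/2, -3*t*exp(-5*t), -15*t^2*exp(-5*t)/2 + 3*t*exp(-5*t) + exp(-5*t)]

Strategy: write A = P · J · P⁻¹ where J is a Jordan canonical form, so e^{tA} = P · e^{tJ} · P⁻¹, and e^{tJ} can be computed block-by-block.

A has Jordan form
J =
  [-5,  1,  0]
  [ 0, -5,  1]
  [ 0,  0, -5]
(up to reordering of blocks).

Per-block formulas:
  For a 3×3 Jordan block J_3(-5): exp(t · J_3(-5)) = e^(-5t)·(I + t·N + (t^2/2)·N^2), where N is the 3×3 nilpotent shift.

After assembling e^{tJ} and conjugating by P, we get:

e^{tA} =
  [15*t^2*exp(-5*t)/2 + exp(-5*t), 5*t*exp(-5*t), 25*t^2*exp(-5*t)/2 - 5*t*exp(-5*t)]
  [-9*t^2*exp(-5*t)/2 + 3*t*exp(-5*t), -3*t*exp(-5*t) + exp(-5*t), -15*t^2*exp(-5*t)/2 + 8*t*exp(-5*t)]
  [-9*t^2*exp(-5*t)/2, -3*t*exp(-5*t), -15*t^2*exp(-5*t)/2 + 3*t*exp(-5*t) + exp(-5*t)]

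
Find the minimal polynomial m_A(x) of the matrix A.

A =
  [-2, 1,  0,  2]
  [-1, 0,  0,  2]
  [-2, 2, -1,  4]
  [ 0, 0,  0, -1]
x^2 + 2*x + 1

The characteristic polynomial is χ_A(x) = (x + 1)^4, so the eigenvalues are known. The minimal polynomial is
  m_A(x) = Π_λ (x − λ)^{k_λ}
where k_λ is the size of the *largest* Jordan block for λ (equivalently, the smallest k with (A − λI)^k v = 0 for every generalised eigenvector v of λ).

  λ = -1: largest Jordan block has size 2, contributing (x + 1)^2

So m_A(x) = (x + 1)^2 = x^2 + 2*x + 1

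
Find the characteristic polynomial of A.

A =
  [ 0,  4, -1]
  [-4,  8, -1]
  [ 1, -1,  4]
x^3 - 12*x^2 + 48*x - 64

Expanding det(x·I − A) (e.g. by cofactor expansion or by noting that A is similar to its Jordan form J, which has the same characteristic polynomial as A) gives
  χ_A(x) = x^3 - 12*x^2 + 48*x - 64
which factors as (x - 4)^3. The eigenvalues (with algebraic multiplicities) are λ = 4 with multiplicity 3.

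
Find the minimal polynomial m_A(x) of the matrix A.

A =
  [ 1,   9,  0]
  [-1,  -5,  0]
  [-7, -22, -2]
x^3 + 6*x^2 + 12*x + 8

The characteristic polynomial is χ_A(x) = (x + 2)^3, so the eigenvalues are known. The minimal polynomial is
  m_A(x) = Π_λ (x − λ)^{k_λ}
where k_λ is the size of the *largest* Jordan block for λ (equivalently, the smallest k with (A − λI)^k v = 0 for every generalised eigenvector v of λ).

  λ = -2: largest Jordan block has size 3, contributing (x + 2)^3

So m_A(x) = (x + 2)^3 = x^3 + 6*x^2 + 12*x + 8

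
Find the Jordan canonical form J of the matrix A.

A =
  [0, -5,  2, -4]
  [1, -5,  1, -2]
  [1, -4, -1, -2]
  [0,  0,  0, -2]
J_3(-2) ⊕ J_1(-2)

The characteristic polynomial is
  det(x·I − A) = x^4 + 8*x^3 + 24*x^2 + 32*x + 16 = (x + 2)^4

Eigenvalues and multiplicities (the geometric multiplicity of λ is n − rank(A − λI), which equals the number of Jordan blocks for λ):
  λ = -2: algebraic multiplicity = 4, geometric multiplicity = 2

Determining the block sizes for each eigenvalue:
  λ = -2: with am = 4 and gm = 2, the partition is not yet determined (e.g. several partitions of 4 into 2 parts exist). Let N = A − (-2)·I. Computing rank(N^1) = 2, rank(N^2) = 1, rank(N^3) = 0; the number of blocks of size ≥ j is rank(N^{j−1}) − rank(N^j), giving [2, 1, 1]. So we have 1 block(s) of size 3, 1 block(s) of size 1 → block sizes [3, 1]

Assembling the blocks gives a Jordan form
J =
  [-2,  1,  0,  0]
  [ 0, -2,  1,  0]
  [ 0,  0, -2,  0]
  [ 0,  0,  0, -2]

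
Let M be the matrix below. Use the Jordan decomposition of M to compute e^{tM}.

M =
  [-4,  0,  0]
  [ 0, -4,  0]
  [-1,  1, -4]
e^{tM} =
  [exp(-4*t), 0, 0]
  [0, exp(-4*t), 0]
  [-t*exp(-4*t), t*exp(-4*t), exp(-4*t)]

Strategy: write M = P · J · P⁻¹ where J is a Jordan canonical form, so e^{tM} = P · e^{tJ} · P⁻¹, and e^{tJ} can be computed block-by-block.

M has Jordan form
J =
  [-4,  1,  0]
  [ 0, -4,  0]
  [ 0,  0, -4]
(up to reordering of blocks).

Per-block formulas:
  For a 1×1 block at λ = -4: exp(t · [-4]) = [e^(-4t)].
  For a 2×2 Jordan block J_2(-4): exp(t · J_2(-4)) = e^(-4t)·(I + t·N), where N is the 2×2 nilpotent shift.

After assembling e^{tJ} and conjugating by P, we get:

e^{tM} =
  [exp(-4*t), 0, 0]
  [0, exp(-4*t), 0]
  [-t*exp(-4*t), t*exp(-4*t), exp(-4*t)]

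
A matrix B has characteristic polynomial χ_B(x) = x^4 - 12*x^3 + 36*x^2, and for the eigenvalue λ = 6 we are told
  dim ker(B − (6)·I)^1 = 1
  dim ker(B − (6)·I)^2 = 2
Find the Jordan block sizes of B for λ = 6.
Block sizes for λ = 6: [2]

From the dimensions of kernels of powers, the number of Jordan blocks of size at least j is d_j − d_{j−1} where d_j = dim ker(N^j) (with d_0 = 0). Computing the differences gives [1, 1].
The number of blocks of size exactly k is (#blocks of size ≥ k) − (#blocks of size ≥ k + 1), so the partition is: 1 block(s) of size 2.
In nonincreasing order the block sizes are [2].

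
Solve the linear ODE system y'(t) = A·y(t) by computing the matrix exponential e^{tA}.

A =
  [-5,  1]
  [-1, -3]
e^{tA} =
  [-t*exp(-4*t) + exp(-4*t), t*exp(-4*t)]
  [-t*exp(-4*t), t*exp(-4*t) + exp(-4*t)]

Strategy: write A = P · J · P⁻¹ where J is a Jordan canonical form, so e^{tA} = P · e^{tJ} · P⁻¹, and e^{tJ} can be computed block-by-block.

A has Jordan form
J =
  [-4,  1]
  [ 0, -4]
(up to reordering of blocks).

Per-block formulas:
  For a 2×2 Jordan block J_2(-4): exp(t · J_2(-4)) = e^(-4t)·(I + t·N), where N is the 2×2 nilpotent shift.

After assembling e^{tJ} and conjugating by P, we get:

e^{tA} =
  [-t*exp(-4*t) + exp(-4*t), t*exp(-4*t)]
  [-t*exp(-4*t), t*exp(-4*t) + exp(-4*t)]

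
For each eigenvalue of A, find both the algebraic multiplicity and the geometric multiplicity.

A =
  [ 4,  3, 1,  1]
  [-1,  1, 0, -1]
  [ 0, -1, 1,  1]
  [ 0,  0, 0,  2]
λ = 2: alg = 4, geom = 2

Step 1 — factor the characteristic polynomial to read off the algebraic multiplicities:
  χ_A(x) = (x - 2)^4

Step 2 — compute geometric multiplicities via the rank-nullity identity g(λ) = n − rank(A − λI):
  rank(A − (2)·I) = 2, so dim ker(A − (2)·I) = n − 2 = 2

Summary:
  λ = 2: algebraic multiplicity = 4, geometric multiplicity = 2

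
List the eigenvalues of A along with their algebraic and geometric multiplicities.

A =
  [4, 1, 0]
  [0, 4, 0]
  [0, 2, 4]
λ = 4: alg = 3, geom = 2

Step 1 — factor the characteristic polynomial to read off the algebraic multiplicities:
  χ_A(x) = (x - 4)^3

Step 2 — compute geometric multiplicities via the rank-nullity identity g(λ) = n − rank(A − λI):
  rank(A − (4)·I) = 1, so dim ker(A − (4)·I) = n − 1 = 2

Summary:
  λ = 4: algebraic multiplicity = 3, geometric multiplicity = 2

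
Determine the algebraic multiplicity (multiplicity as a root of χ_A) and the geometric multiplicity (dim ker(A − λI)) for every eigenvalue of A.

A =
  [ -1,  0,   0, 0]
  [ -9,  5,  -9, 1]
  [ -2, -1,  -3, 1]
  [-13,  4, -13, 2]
λ = -1: alg = 3, geom = 2; λ = 6: alg = 1, geom = 1

Step 1 — factor the characteristic polynomial to read off the algebraic multiplicities:
  χ_A(x) = (x - 6)*(x + 1)^3

Step 2 — compute geometric multiplicities via the rank-nullity identity g(λ) = n − rank(A − λI):
  rank(A − (-1)·I) = 2, so dim ker(A − (-1)·I) = n − 2 = 2
  rank(A − (6)·I) = 3, so dim ker(A − (6)·I) = n − 3 = 1

Summary:
  λ = -1: algebraic multiplicity = 3, geometric multiplicity = 2
  λ = 6: algebraic multiplicity = 1, geometric multiplicity = 1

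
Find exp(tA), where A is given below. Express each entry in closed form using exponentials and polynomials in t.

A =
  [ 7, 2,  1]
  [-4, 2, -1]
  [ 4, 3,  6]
e^{tA} =
  [2*t*exp(5*t) + exp(5*t), t^2*exp(5*t)/2 + 2*t*exp(5*t), t^2*exp(5*t)/2 + t*exp(5*t)]
  [-4*t*exp(5*t), -t^2*exp(5*t) - 3*t*exp(5*t) + exp(5*t), -t^2*exp(5*t) - t*exp(5*t)]
  [4*t*exp(5*t), t^2*exp(5*t) + 3*t*exp(5*t), t^2*exp(5*t) + t*exp(5*t) + exp(5*t)]

Strategy: write A = P · J · P⁻¹ where J is a Jordan canonical form, so e^{tA} = P · e^{tJ} · P⁻¹, and e^{tJ} can be computed block-by-block.

A has Jordan form
J =
  [5, 1, 0]
  [0, 5, 1]
  [0, 0, 5]
(up to reordering of blocks).

Per-block formulas:
  For a 3×3 Jordan block J_3(5): exp(t · J_3(5)) = e^(5t)·(I + t·N + (t^2/2)·N^2), where N is the 3×3 nilpotent shift.

After assembling e^{tJ} and conjugating by P, we get:

e^{tA} =
  [2*t*exp(5*t) + exp(5*t), t^2*exp(5*t)/2 + 2*t*exp(5*t), t^2*exp(5*t)/2 + t*exp(5*t)]
  [-4*t*exp(5*t), -t^2*exp(5*t) - 3*t*exp(5*t) + exp(5*t), -t^2*exp(5*t) - t*exp(5*t)]
  [4*t*exp(5*t), t^2*exp(5*t) + 3*t*exp(5*t), t^2*exp(5*t) + t*exp(5*t) + exp(5*t)]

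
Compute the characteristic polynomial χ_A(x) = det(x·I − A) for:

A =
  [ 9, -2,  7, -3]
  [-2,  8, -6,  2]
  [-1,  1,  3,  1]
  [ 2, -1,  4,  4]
x^4 - 24*x^3 + 216*x^2 - 864*x + 1296

Expanding det(x·I − A) (e.g. by cofactor expansion or by noting that A is similar to its Jordan form J, which has the same characteristic polynomial as A) gives
  χ_A(x) = x^4 - 24*x^3 + 216*x^2 - 864*x + 1296
which factors as (x - 6)^4. The eigenvalues (with algebraic multiplicities) are λ = 6 with multiplicity 4.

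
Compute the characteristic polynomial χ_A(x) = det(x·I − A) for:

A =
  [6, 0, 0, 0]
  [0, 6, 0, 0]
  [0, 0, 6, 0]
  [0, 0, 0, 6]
x^4 - 24*x^3 + 216*x^2 - 864*x + 1296

Expanding det(x·I − A) (e.g. by cofactor expansion or by noting that A is similar to its Jordan form J, which has the same characteristic polynomial as A) gives
  χ_A(x) = x^4 - 24*x^3 + 216*x^2 - 864*x + 1296
which factors as (x - 6)^4. The eigenvalues (with algebraic multiplicities) are λ = 6 with multiplicity 4.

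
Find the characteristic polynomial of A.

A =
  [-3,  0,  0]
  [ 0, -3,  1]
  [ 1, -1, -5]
x^3 + 11*x^2 + 40*x + 48

Expanding det(x·I − A) (e.g. by cofactor expansion or by noting that A is similar to its Jordan form J, which has the same characteristic polynomial as A) gives
  χ_A(x) = x^3 + 11*x^2 + 40*x + 48
which factors as (x + 3)*(x + 4)^2. The eigenvalues (with algebraic multiplicities) are λ = -4 with multiplicity 2, λ = -3 with multiplicity 1.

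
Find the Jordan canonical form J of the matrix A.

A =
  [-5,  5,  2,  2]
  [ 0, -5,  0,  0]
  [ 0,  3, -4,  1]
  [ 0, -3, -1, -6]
J_2(-5) ⊕ J_2(-5)

The characteristic polynomial is
  det(x·I − A) = x^4 + 20*x^3 + 150*x^2 + 500*x + 625 = (x + 5)^4

Eigenvalues and multiplicities (the geometric multiplicity of λ is n − rank(A − λI), which equals the number of Jordan blocks for λ):
  λ = -5: algebraic multiplicity = 4, geometric multiplicity = 2

Determining the block sizes for each eigenvalue:
  λ = -5: with am = 4 and gm = 2, the partition is not yet determined (e.g. several partitions of 4 into 2 parts exist). Let N = A − (-5)·I. Computing rank(N^1) = 2, rank(N^2) = 0; the number of blocks of size ≥ j is rank(N^{j−1}) − rank(N^j), giving [2, 2]. So we have 2 block(s) of size 2 → block sizes [2, 2]

Assembling the blocks gives a Jordan form
J =
  [-5,  1,  0,  0]
  [ 0, -5,  0,  0]
  [ 0,  0, -5,  1]
  [ 0,  0,  0, -5]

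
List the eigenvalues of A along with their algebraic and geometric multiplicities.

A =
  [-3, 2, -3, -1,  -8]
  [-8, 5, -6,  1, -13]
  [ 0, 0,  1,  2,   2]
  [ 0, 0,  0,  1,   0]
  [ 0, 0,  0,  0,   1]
λ = 1: alg = 5, geom = 3

Step 1 — factor the characteristic polynomial to read off the algebraic multiplicities:
  χ_A(x) = (x - 1)^5

Step 2 — compute geometric multiplicities via the rank-nullity identity g(λ) = n − rank(A − λI):
  rank(A − (1)·I) = 2, so dim ker(A − (1)·I) = n − 2 = 3

Summary:
  λ = 1: algebraic multiplicity = 5, geometric multiplicity = 3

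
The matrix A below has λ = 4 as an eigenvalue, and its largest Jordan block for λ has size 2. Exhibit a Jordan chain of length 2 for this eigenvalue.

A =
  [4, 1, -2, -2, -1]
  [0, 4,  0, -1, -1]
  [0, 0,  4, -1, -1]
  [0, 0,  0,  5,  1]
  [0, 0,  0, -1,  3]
A Jordan chain for λ = 4 of length 2:
v_1 = (1, 0, 0, 0, 0)ᵀ
v_2 = (0, 1, 0, 0, 0)ᵀ

Let N = A − (4)·I. We want v_2 with N^2 v_2 = 0 but N^1 v_2 ≠ 0; then v_{j-1} := N · v_j for j = 2, …, 2.

Pick v_2 = (0, 1, 0, 0, 0)ᵀ.
Then v_1 = N · v_2 = (1, 0, 0, 0, 0)ᵀ.

Sanity check: (A − (4)·I) v_1 = (0, 0, 0, 0, 0)ᵀ = 0. ✓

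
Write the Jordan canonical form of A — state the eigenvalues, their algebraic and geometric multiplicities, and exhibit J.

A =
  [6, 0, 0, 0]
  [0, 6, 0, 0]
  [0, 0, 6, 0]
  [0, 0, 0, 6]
J_1(6) ⊕ J_1(6) ⊕ J_1(6) ⊕ J_1(6)

The characteristic polynomial is
  det(x·I − A) = x^4 - 24*x^3 + 216*x^2 - 864*x + 1296 = (x - 6)^4

Eigenvalues and multiplicities (the geometric multiplicity of λ is n − rank(A − λI), which equals the number of Jordan blocks for λ):
  λ = 6: algebraic multiplicity = 4, geometric multiplicity = 4

Determining the block sizes for each eigenvalue:
  λ = 6: gm = am = 4, so every block has size 1 → block sizes [1, 1, 1, 1]

Assembling the blocks gives a Jordan form
J =
  [6, 0, 0, 0]
  [0, 6, 0, 0]
  [0, 0, 6, 0]
  [0, 0, 0, 6]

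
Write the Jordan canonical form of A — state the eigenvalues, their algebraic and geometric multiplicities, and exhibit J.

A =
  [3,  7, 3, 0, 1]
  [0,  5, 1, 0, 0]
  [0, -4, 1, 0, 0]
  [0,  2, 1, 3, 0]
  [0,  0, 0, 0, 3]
J_3(3) ⊕ J_1(3) ⊕ J_1(3)

The characteristic polynomial is
  det(x·I − A) = x^5 - 15*x^4 + 90*x^3 - 270*x^2 + 405*x - 243 = (x - 3)^5

Eigenvalues and multiplicities (the geometric multiplicity of λ is n − rank(A − λI), which equals the number of Jordan blocks for λ):
  λ = 3: algebraic multiplicity = 5, geometric multiplicity = 3

Determining the block sizes for each eigenvalue:
  λ = 3: with am = 5 and gm = 3, the partition is not yet determined (e.g. several partitions of 5 into 3 parts exist). Let N = A − (3)·I. Computing rank(N^1) = 2, rank(N^2) = 1, rank(N^3) = 0; the number of blocks of size ≥ j is rank(N^{j−1}) − rank(N^j), giving [3, 1, 1]. So we have 1 block(s) of size 3, 2 block(s) of size 1 → block sizes [3, 1, 1]

Assembling the blocks gives a Jordan form
J =
  [3, 1, 0, 0, 0]
  [0, 3, 1, 0, 0]
  [0, 0, 3, 0, 0]
  [0, 0, 0, 3, 0]
  [0, 0, 0, 0, 3]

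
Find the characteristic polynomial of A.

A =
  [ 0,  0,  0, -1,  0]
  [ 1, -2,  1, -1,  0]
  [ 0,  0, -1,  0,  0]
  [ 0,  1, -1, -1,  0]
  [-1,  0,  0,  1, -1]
x^5 + 5*x^4 + 10*x^3 + 10*x^2 + 5*x + 1

Expanding det(x·I − A) (e.g. by cofactor expansion or by noting that A is similar to its Jordan form J, which has the same characteristic polynomial as A) gives
  χ_A(x) = x^5 + 5*x^4 + 10*x^3 + 10*x^2 + 5*x + 1
which factors as (x + 1)^5. The eigenvalues (with algebraic multiplicities) are λ = -1 with multiplicity 5.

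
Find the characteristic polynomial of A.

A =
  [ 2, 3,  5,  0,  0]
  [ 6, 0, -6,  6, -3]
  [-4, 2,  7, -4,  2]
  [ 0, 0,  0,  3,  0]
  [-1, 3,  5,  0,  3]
x^5 - 15*x^4 + 90*x^3 - 270*x^2 + 405*x - 243

Expanding det(x·I − A) (e.g. by cofactor expansion or by noting that A is similar to its Jordan form J, which has the same characteristic polynomial as A) gives
  χ_A(x) = x^5 - 15*x^4 + 90*x^3 - 270*x^2 + 405*x - 243
which factors as (x - 3)^5. The eigenvalues (with algebraic multiplicities) are λ = 3 with multiplicity 5.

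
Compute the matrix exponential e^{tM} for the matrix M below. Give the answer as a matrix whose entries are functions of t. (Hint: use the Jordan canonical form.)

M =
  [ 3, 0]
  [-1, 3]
e^{tM} =
  [exp(3*t), 0]
  [-t*exp(3*t), exp(3*t)]

Strategy: write M = P · J · P⁻¹ where J is a Jordan canonical form, so e^{tM} = P · e^{tJ} · P⁻¹, and e^{tJ} can be computed block-by-block.

M has Jordan form
J =
  [3, 1]
  [0, 3]
(up to reordering of blocks).

Per-block formulas:
  For a 2×2 Jordan block J_2(3): exp(t · J_2(3)) = e^(3t)·(I + t·N), where N is the 2×2 nilpotent shift.

After assembling e^{tJ} and conjugating by P, we get:

e^{tM} =
  [exp(3*t), 0]
  [-t*exp(3*t), exp(3*t)]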